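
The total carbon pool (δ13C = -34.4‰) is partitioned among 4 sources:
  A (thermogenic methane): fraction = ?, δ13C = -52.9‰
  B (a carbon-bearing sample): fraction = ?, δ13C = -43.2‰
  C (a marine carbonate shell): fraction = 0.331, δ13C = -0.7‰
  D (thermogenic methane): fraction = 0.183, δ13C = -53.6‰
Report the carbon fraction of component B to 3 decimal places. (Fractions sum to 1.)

Let f_B and f_A be the unknown fractions; fractions sum to 1 so f_B + f_A = 0.486.
Mass balance: Σ fᵢ·δᵢ = δ_bulk ⇒ f_B·(-43.2) + f_A·(-52.9) = -34.4 − (-10.040) = -24.359
Substitute f_A = 0.486 − f_B:
f_B·(-43.2 − -52.9) = -24.359 − 0.486×(-52.9) = 1.350
f_B = 1.350 / 9.7 = 0.1392

0.139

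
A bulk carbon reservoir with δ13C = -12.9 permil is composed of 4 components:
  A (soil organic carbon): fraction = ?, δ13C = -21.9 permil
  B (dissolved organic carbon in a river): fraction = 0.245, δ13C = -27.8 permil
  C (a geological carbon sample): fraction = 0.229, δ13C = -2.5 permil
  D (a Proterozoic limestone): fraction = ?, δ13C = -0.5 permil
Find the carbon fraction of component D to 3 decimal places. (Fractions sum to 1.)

Let f_D and f_A be the unknown fractions; fractions sum to 1 so f_D + f_A = 0.526.
Mass balance: Σ fᵢ·δᵢ = δ_bulk ⇒ f_D·(-0.5) + f_A·(-21.9) = -12.9 − (-7.383) = -5.517
Substitute f_A = 0.526 − f_D:
f_D·(-0.5 − -21.9) = -5.517 − 0.526×(-21.9) = 6.003
f_D = 6.003 / 21.4 = 0.2805

0.281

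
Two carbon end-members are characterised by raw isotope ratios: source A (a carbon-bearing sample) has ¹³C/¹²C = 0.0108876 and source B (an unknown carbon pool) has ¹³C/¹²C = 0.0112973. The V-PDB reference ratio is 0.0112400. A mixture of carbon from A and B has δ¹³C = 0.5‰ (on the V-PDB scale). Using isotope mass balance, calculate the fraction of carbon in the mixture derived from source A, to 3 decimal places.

δ_A = (0.0108876/0.0112400 − 1)×1000 = (0.968648 − 1)×1000 = -31.352‰
δ_B = (0.0112973/0.0112400 − 1)×1000 = (1.005098 − 1)×1000 = 5.098‰
f_A = (δ_mix − δ_B)/(δ_A − δ_B) = (0.5 − (5.098))/(-31.352 − (5.098))
f_A = -4.598 / -36.450 = 0.1261

0.126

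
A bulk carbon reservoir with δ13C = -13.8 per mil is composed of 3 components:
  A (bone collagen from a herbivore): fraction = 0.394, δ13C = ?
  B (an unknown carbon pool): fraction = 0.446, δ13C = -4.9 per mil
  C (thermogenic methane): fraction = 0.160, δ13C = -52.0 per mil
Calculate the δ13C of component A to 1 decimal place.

-8.4 per mil

Isotope mass balance: δ_bulk = Σ fᵢ·δᵢ.
-13.8 = 0.394×δ_A + 0.446×(-4.9) + 0.160×(-52.0)
0.394·δ_A = -13.8 − (-10.505) = -3.295
δ_A = -3.295 / 0.394 = -8.36 per mil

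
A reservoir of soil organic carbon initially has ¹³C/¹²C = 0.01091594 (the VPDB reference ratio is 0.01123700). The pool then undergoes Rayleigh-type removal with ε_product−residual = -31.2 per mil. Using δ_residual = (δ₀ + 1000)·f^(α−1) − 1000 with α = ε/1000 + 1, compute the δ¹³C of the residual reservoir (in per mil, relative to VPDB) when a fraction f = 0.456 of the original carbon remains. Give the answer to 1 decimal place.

-4.5 per mil

δ₀ = (0.01091594/0.01123700 − 1)×1000 = (0.971428 − 1)×1000 = -28.572 per mil
α − 1 = ε/1000 = -0.0312
f^(α−1) = 0.456^(-0.0312) = 1.024803
δ_res = (-28.572 + 1000) × 1.024803 − 1000 = 995.522 − 1000 = -4.48 per mil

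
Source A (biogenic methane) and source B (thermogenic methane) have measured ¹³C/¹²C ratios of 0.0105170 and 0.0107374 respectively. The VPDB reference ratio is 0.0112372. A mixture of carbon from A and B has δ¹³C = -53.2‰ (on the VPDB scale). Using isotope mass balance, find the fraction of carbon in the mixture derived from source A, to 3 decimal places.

δ_A = (0.0105170/0.0112372 − 1)×1000 = (0.935909 − 1)×1000 = -64.091‰
δ_B = (0.0107374/0.0112372 − 1)×1000 = (0.955523 − 1)×1000 = -44.477‰
f_A = (δ_mix − δ_B)/(δ_A − δ_B) = (-53.2 − (-44.477))/(-64.091 − (-44.477))
f_A = -8.723 / -19.613 = 0.4447

0.445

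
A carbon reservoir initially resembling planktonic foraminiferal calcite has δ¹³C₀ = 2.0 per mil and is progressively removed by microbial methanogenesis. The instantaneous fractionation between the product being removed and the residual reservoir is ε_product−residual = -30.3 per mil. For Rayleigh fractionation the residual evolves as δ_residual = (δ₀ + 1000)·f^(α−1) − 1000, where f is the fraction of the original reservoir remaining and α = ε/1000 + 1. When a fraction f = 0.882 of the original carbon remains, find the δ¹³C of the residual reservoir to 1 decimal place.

Rayleigh residual: δ_res = (δ₀ + 1000)·f^(α−1) − 1000
α = ε/1000 + 1 = 0.96970, so α − 1 = -0.03030
f^(α−1) = 0.882^(-0.03030) = 1.003812
δ_res = (2.0 + 1000) × 1.003812 − 1000 = 1005.819 − 1000 = 5.82 per mil

5.8 per mil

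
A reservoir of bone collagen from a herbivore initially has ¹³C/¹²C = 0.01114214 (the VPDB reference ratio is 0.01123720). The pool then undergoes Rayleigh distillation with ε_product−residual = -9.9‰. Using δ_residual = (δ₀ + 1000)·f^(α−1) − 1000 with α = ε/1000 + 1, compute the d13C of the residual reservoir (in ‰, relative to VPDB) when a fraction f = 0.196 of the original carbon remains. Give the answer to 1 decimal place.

δ₀ = (0.01114214/0.01123720 − 1)×1000 = (0.991541 − 1)×1000 = -8.459‰
α − 1 = ε/1000 = -0.0099
f^(α−1) = 0.196^(-0.0099) = 1.016264
δ_res = (-8.459 + 1000) × 1.016264 − 1000 = 1007.667 − 1000 = 7.67‰

7.7‰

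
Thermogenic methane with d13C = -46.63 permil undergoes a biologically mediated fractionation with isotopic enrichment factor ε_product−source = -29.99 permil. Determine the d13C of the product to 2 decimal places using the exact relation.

To first order, δ_product ≈ δ_source + ε = -76.62 permil.
Exactly, δ_product = (δ_source + 1000)·(ε/1000 + 1) − 1000.
δ_product = (-46.63 + 1000) × (-29.99/1000 + 1) − 1000
δ_product = -75.222 permil

-75.22 permil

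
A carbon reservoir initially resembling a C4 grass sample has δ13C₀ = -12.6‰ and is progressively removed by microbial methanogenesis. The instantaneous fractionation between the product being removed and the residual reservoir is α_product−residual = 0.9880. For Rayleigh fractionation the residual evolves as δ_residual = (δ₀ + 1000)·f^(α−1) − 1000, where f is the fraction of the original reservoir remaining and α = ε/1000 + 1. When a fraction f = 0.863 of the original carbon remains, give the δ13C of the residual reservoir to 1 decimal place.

Rayleigh residual: δ_res = (δ₀ + 1000)·f^(α−1) − 1000
α − 1 = -0.01200
f^(α−1) = 0.863^(-0.01200) = 1.001770
δ_res = (-12.6 + 1000) × 1.001770 − 1000 = 989.147 − 1000 = -10.85‰

-10.9‰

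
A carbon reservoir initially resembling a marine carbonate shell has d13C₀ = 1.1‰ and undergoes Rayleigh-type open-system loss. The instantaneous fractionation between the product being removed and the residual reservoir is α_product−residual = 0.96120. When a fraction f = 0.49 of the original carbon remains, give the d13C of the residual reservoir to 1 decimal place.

29.2‰

Rayleigh residual: δ_res = (δ₀ + 1000)·f^(α−1) − 1000
α − 1 = -0.03880
f^(α−1) = 0.49^(-0.03880) = 1.028065
δ_res = (1.1 + 1000) × 1.028065 − 1000 = 1029.195 − 1000 = 29.20‰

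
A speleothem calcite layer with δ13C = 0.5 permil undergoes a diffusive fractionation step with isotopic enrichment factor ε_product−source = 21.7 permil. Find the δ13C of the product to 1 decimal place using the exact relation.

22.2 permil

To first order, δ_product ≈ δ_source + ε = 22.2 permil.
Exactly, δ_product = (δ_source + 1000)·(ε/1000 + 1) − 1000.
δ_product = (0.5 + 1000) × (21.7/1000 + 1) − 1000
δ_product = 22.21 permil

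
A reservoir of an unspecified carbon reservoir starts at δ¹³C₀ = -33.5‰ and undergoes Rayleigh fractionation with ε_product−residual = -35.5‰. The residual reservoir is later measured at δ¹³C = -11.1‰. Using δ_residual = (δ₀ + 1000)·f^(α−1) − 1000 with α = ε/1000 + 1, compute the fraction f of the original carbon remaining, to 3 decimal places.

0.524

α − 1 = ε/1000 = -0.0355
(δ_res + 1000)/(δ₀ + 1000) = (-11.1 + 1000)/(-33.5 + 1000) = 988.9/966.5 = 1.023176
f = 1.023176^(1/-0.0355) = exp(ln(1.023176)/-0.0355) = exp(0.02291/-0.0355)
f = exp(-0.6454) = 0.5244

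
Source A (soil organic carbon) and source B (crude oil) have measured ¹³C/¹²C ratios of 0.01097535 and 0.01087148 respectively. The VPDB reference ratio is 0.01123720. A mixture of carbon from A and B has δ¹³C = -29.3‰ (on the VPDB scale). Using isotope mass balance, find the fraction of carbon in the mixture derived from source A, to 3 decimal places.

δ_A = (0.01097535/0.01123720 − 1)×1000 = (0.976698 − 1)×1000 = -23.302‰
δ_B = (0.01087148/0.01123720 − 1)×1000 = (0.967455 − 1)×1000 = -32.545‰
f_A = (δ_mix − δ_B)/(δ_A − δ_B) = (-29.3 − (-32.545))/(-23.302 − (-32.545))
f_A = 3.245 / 9.243 = 0.3511

0.351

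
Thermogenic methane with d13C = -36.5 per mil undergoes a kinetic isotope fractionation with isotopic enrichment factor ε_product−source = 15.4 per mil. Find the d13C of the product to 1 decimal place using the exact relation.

To first order, δ_product ≈ δ_source + ε = -21.1 per mil.
Exactly, δ_product = (δ_source + 1000)·(ε/1000 + 1) − 1000.
δ_product = (-36.5 + 1000) × (15.4/1000 + 1) − 1000
δ_product = -21.66 per mil

-21.7 per mil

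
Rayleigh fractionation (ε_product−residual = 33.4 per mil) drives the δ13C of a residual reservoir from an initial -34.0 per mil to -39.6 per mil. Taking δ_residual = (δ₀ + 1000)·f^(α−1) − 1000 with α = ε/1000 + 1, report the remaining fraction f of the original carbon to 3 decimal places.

0.840

α − 1 = ε/1000 = 0.0334
(δ_res + 1000)/(δ₀ + 1000) = (-39.6 + 1000)/(-34.0 + 1000) = 960.4/966.0 = 0.994203
f = 0.994203^(1/0.0334) = exp(ln(0.994203)/0.0334) = exp(-0.00581/0.0334)
f = exp(-0.1741) = 0.8402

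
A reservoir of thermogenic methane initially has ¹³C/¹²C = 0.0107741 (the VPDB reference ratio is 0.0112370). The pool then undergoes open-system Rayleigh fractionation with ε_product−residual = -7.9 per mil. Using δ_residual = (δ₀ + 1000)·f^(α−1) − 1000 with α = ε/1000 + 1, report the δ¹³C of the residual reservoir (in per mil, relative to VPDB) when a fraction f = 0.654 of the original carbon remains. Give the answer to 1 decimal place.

δ₀ = (0.0107741/0.0112370 − 1)×1000 = (0.958806 − 1)×1000 = -41.194 per mil
α − 1 = ε/1000 = -0.0079
f^(α−1) = 0.654^(-0.0079) = 1.003360
δ_res = (-41.194 + 1000) × 1.003360 − 1000 = 962.028 − 1000 = -37.97 per mil

-38.0 per mil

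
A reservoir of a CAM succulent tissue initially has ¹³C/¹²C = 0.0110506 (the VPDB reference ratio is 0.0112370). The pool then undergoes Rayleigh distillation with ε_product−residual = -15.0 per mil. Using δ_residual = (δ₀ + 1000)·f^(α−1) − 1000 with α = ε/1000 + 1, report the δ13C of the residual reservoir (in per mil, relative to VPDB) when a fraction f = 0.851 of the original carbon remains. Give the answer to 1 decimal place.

-14.2 per mil

δ₀ = (0.0110506/0.0112370 − 1)×1000 = (0.983412 − 1)×1000 = -16.588 per mil
α − 1 = ε/1000 = -0.0150
f^(α−1) = 0.851^(-0.0150) = 1.002423
δ_res = (-16.588 + 1000) × 1.002423 − 1000 = 985.795 − 1000 = -14.21 per mil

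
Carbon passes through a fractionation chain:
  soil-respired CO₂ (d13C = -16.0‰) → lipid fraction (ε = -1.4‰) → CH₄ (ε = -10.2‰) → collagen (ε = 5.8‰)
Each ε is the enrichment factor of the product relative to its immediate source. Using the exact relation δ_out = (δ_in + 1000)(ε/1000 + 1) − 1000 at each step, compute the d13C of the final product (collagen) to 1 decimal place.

-21.8‰

step 1: δ = (-16.00 + 1000)·(-1.4/1000 + 1) − 1000 = -17.38‰
step 2: δ = (-17.38 + 1000)·(-10.2/1000 + 1) − 1000 = -27.40‰
step 3: δ = (-27.40 + 1000)·(5.8/1000 + 1) − 1000 = -21.76‰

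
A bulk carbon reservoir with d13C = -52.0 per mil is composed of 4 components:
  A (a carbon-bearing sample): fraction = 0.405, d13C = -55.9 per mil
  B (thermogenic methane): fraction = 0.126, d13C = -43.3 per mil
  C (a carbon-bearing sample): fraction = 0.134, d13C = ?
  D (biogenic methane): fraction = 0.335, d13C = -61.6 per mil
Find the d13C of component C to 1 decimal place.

-24.4 per mil

Isotope mass balance: δ_bulk = Σ fᵢ·δᵢ.
-52.0 = 0.405×(-55.9) + 0.126×(-43.3) + 0.134×δ_C + 0.335×(-61.6)
0.134·δ_C = -52.0 − (-48.731) = -3.269
δ_C = -3.269 / 0.134 = -24.39 per mil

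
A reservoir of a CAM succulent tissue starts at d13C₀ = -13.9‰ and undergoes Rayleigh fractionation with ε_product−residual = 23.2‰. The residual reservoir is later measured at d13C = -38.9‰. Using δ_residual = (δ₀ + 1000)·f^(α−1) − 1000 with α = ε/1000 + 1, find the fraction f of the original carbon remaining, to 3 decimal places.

0.331

α − 1 = ε/1000 = 0.0232
(δ_res + 1000)/(δ₀ + 1000) = (-38.9 + 1000)/(-13.9 + 1000) = 961.1/986.1 = 0.974648
f = 0.974648^(1/0.0232) = exp(ln(0.974648)/0.0232) = exp(-0.02568/0.0232)
f = exp(-1.1069) = 0.3306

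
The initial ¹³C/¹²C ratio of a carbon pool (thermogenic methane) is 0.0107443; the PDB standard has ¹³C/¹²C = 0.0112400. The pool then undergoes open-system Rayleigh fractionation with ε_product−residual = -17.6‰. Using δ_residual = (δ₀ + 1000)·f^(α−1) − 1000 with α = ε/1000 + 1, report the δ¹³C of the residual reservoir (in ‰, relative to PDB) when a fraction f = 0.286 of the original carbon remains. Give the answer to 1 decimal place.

-22.8‰

δ₀ = (0.0107443/0.0112400 − 1)×1000 = (0.955899 − 1)×1000 = -44.101‰
α − 1 = ε/1000 = -0.0176
f^(α−1) = 0.286^(-0.0176) = 1.022276
δ_res = (-44.101 + 1000) × 1.022276 − 1000 = 977.192 − 1000 = -22.81‰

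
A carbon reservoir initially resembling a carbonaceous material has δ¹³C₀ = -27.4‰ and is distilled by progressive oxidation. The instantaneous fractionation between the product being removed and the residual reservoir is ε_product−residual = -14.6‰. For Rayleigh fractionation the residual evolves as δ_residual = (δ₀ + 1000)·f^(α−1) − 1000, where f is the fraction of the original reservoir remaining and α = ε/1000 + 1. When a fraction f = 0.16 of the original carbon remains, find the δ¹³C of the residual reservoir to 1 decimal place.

-1.0‰

Rayleigh residual: δ_res = (δ₀ + 1000)·f^(α−1) − 1000
α = ε/1000 + 1 = 0.98540, so α − 1 = -0.01460
f^(α−1) = 0.16^(-0.01460) = 1.027117
δ_res = (-27.4 + 1000) × 1.027117 − 1000 = 998.974 − 1000 = -1.03‰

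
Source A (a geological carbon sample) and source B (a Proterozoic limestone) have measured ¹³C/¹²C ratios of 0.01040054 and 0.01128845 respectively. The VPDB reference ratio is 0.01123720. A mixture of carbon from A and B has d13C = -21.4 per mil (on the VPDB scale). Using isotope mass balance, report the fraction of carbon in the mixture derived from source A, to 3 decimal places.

δ_A = (0.01040054/0.01123720 − 1)×1000 = (0.925546 − 1)×1000 = -74.454 per mil
δ_B = (0.01128845/0.01123720 − 1)×1000 = (1.004561 − 1)×1000 = 4.561 per mil
f_A = (δ_mix − δ_B)/(δ_A − δ_B) = (-21.4 − (4.561))/(-74.454 − (4.561))
f_A = -25.961 / -79.015 = 0.3286

0.329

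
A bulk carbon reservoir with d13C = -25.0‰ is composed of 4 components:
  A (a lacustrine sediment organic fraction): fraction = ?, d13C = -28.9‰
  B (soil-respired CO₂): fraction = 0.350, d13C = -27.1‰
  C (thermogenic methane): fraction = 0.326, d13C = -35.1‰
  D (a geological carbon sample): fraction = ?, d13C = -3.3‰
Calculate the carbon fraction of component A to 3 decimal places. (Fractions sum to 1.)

0.117

Let f_A and f_D be the unknown fractions; fractions sum to 1 so f_A + f_D = 0.324.
Mass balance: Σ fᵢ·δᵢ = δ_bulk ⇒ f_A·(-28.9) + f_D·(-3.3) = -25.0 − (-20.928) = -4.072
Substitute f_D = 0.324 − f_A:
f_A·(-28.9 − -3.3) = -4.072 − 0.324×(-3.3) = -3.003
f_A = -3.003 / -25.6 = 0.1173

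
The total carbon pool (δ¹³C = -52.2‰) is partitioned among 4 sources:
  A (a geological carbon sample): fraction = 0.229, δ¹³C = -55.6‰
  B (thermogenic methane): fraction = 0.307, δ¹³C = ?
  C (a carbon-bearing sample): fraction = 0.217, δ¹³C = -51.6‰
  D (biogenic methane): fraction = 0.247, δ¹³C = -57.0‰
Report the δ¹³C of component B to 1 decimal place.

-46.2‰

Isotope mass balance: δ_bulk = Σ fᵢ·δᵢ.
-52.2 = 0.229×(-55.6) + 0.307×δ_B + 0.217×(-51.6) + 0.247×(-57.0)
0.307·δ_B = -52.2 − (-38.009) = -14.191
δ_B = -14.191 / 0.307 = -46.23‰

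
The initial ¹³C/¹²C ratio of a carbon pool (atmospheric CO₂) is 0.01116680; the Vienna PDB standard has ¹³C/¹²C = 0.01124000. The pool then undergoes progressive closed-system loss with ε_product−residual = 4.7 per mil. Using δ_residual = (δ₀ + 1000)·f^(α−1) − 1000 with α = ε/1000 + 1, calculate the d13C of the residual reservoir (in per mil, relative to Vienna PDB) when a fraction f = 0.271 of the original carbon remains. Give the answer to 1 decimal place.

-12.6 per mil

δ₀ = (0.01116680/0.01124000 − 1)×1000 = (0.993488 − 1)×1000 = -6.512 per mil
α − 1 = ε/1000 = 0.0047
f^(α−1) = 0.271^(0.0047) = 0.993882
δ_res = (-6.512 + 1000) × 0.993882 − 1000 = 987.410 − 1000 = -12.59 per mil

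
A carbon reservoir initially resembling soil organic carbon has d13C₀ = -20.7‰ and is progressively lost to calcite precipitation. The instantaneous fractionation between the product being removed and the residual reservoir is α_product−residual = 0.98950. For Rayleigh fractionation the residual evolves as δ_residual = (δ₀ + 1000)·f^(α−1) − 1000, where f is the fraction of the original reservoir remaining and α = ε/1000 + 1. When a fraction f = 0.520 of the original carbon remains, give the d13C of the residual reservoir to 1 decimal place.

-14.0‰

Rayleigh residual: δ_res = (δ₀ + 1000)·f^(α−1) − 1000
α − 1 = -0.01050
f^(α−1) = 0.520^(-0.01050) = 1.006890
δ_res = (-20.7 + 1000) × 1.006890 − 1000 = 986.047 − 1000 = -13.95‰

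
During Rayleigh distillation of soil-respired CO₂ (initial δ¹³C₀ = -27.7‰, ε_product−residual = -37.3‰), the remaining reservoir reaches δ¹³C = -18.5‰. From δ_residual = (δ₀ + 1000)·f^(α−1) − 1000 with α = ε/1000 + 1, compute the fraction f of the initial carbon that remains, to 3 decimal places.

α − 1 = ε/1000 = -0.0373
(δ_res + 1000)/(δ₀ + 1000) = (-18.5 + 1000)/(-27.7 + 1000) = 981.5/972.3 = 1.009462
f = 1.009462^(1/-0.0373) = exp(ln(1.009462)/-0.0373) = exp(0.00942/-0.0373)
f = exp(-0.2525) = 0.7769

0.777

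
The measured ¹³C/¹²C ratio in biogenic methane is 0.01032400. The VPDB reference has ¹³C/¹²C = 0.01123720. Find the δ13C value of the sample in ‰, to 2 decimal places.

δ13C = (R_sample / R_standard − 1) × 1000
R_sample / R_standard = 0.01032400 / 0.01123720 = 0.918734
δ13C = (0.918734 − 1) × 1000 = -81.266‰

-81.27‰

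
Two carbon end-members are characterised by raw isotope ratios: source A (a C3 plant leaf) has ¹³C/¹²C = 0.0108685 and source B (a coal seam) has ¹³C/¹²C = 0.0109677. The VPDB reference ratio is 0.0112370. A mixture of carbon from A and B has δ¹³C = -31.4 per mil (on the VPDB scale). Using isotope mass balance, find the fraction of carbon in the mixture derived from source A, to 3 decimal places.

0.842

δ_A = (0.0108685/0.0112370 − 1)×1000 = (0.967207 − 1)×1000 = -32.793 per mil
δ_B = (0.0109677/0.0112370 − 1)×1000 = (0.976035 − 1)×1000 = -23.965 per mil
f_A = (δ_mix − δ_B)/(δ_A − δ_B) = (-31.4 − (-23.965))/(-32.793 − (-23.965))
f_A = -7.435 / -8.828 = 0.8422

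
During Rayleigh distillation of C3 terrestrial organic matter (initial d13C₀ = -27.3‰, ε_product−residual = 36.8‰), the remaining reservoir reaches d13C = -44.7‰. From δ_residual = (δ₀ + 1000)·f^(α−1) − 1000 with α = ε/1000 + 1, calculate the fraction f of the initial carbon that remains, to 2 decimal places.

α − 1 = ε/1000 = 0.0368
(δ_res + 1000)/(δ₀ + 1000) = (-44.7 + 1000)/(-27.3 + 1000) = 955.3/972.7 = 0.982112
f = 0.982112^(1/0.0368) = exp(ln(0.982112)/0.0368) = exp(-0.01805/0.0368)
f = exp(-0.4905) = 0.6123

0.61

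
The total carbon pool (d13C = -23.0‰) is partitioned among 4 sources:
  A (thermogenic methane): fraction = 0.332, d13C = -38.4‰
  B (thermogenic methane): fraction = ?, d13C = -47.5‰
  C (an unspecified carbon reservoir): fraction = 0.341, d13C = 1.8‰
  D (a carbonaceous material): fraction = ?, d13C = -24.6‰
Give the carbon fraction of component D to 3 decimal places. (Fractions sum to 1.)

0.204

Let f_D and f_B be the unknown fractions; fractions sum to 1 so f_D + f_B = 0.327.
Mass balance: Σ fᵢ·δᵢ = δ_bulk ⇒ f_D·(-24.6) + f_B·(-47.5) = -23.0 − (-12.135) = -10.865
Substitute f_B = 0.327 − f_D:
f_D·(-24.6 − -47.5) = -10.865 − 0.327×(-47.5) = 4.668
f_D = 4.668 / 22.9 = 0.2038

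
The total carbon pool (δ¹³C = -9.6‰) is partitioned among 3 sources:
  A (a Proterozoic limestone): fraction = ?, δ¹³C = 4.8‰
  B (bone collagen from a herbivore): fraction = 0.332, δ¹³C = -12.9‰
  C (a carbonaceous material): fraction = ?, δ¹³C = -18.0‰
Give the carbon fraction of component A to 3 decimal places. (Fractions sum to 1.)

0.294

Let f_A and f_C be the unknown fractions; fractions sum to 1 so f_A + f_C = 0.668.
Mass balance: Σ fᵢ·δᵢ = δ_bulk ⇒ f_A·(4.8) + f_C·(-18.0) = -9.6 − (-4.283) = -5.317
Substitute f_C = 0.668 − f_A:
f_A·(4.8 − -18.0) = -5.317 − 0.668×(-18.0) = 6.707
f_A = 6.707 / 22.8 = 0.2942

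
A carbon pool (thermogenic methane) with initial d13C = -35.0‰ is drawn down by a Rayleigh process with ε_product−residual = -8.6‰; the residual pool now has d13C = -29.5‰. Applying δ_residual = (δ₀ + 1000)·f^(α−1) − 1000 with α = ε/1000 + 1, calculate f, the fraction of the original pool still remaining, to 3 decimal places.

0.516

α − 1 = ε/1000 = -0.0086
(δ_res + 1000)/(δ₀ + 1000) = (-29.5 + 1000)/(-35.0 + 1000) = 970.5/965.0 = 1.005699
f = 1.005699^(1/-0.0086) = exp(ln(1.005699)/-0.0086) = exp(0.00568/-0.0086)
f = exp(-0.6608) = 0.5164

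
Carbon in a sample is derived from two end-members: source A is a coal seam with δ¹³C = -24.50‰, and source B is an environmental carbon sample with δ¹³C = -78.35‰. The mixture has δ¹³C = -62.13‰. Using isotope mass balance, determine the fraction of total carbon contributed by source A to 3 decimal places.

0.301

δ_mix = f_A·δ_A + (1 − f_A)·δ_B  ⇒  f_A = (δ_mix − δ_B)/(δ_A − δ_B)
f_A = (-62.13 − (-78.35)) / (-24.50 − (-78.35))
f_A = 16.22 / 53.85 = 0.3012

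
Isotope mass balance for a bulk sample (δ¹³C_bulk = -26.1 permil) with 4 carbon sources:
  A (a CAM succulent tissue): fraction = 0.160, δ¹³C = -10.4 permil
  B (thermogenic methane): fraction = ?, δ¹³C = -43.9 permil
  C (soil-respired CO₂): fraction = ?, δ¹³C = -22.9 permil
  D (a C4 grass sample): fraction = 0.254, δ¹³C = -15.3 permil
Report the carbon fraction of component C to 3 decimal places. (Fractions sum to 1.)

0.246

Let f_C and f_B be the unknown fractions; fractions sum to 1 so f_C + f_B = 0.586.
Mass balance: Σ fᵢ·δᵢ = δ_bulk ⇒ f_C·(-22.9) + f_B·(-43.9) = -26.1 − (-5.550) = -20.550
Substitute f_B = 0.586 − f_C:
f_C·(-22.9 − -43.9) = -20.550 − 0.586×(-43.9) = 5.176
f_C = 5.176 / 21.0 = 0.2465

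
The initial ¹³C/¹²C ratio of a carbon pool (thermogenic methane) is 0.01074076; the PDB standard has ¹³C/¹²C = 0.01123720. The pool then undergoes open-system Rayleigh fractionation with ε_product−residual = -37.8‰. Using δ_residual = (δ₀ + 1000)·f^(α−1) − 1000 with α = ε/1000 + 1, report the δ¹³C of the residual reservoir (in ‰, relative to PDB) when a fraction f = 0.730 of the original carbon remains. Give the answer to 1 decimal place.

δ₀ = (0.01074076/0.01123720 − 1)×1000 = (0.955822 − 1)×1000 = -44.178‰
α − 1 = ε/1000 = -0.0378
f^(α−1) = 0.730^(-0.0378) = 1.011967
δ_res = (-44.178 + 1000) × 1.011967 − 1000 = 967.260 − 1000 = -32.74‰

-32.7‰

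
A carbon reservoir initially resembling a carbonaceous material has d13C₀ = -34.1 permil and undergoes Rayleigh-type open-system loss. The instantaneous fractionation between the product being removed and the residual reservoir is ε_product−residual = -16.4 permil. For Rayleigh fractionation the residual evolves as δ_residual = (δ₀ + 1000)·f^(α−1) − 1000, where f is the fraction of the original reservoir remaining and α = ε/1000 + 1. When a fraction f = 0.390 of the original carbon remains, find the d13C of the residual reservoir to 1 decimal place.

Rayleigh residual: δ_res = (δ₀ + 1000)·f^(α−1) − 1000
α = ε/1000 + 1 = 0.98360, so α − 1 = -0.01640
f^(α−1) = 0.390^(-0.01640) = 1.015562
δ_res = (-34.1 + 1000) × 1.015562 − 1000 = 980.932 − 1000 = -19.07 permil

-19.1 permil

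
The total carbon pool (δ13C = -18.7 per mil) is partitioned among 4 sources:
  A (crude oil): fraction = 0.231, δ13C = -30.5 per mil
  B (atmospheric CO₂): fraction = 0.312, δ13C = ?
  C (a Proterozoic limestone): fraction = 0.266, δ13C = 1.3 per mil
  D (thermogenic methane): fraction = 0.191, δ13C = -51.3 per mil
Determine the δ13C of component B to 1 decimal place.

-7.1 per mil

Isotope mass balance: δ_bulk = Σ fᵢ·δᵢ.
-18.7 = 0.231×(-30.5) + 0.312×δ_B + 0.266×(1.3) + 0.191×(-51.3)
0.312·δ_B = -18.7 − (-16.498) = -2.202
δ_B = -2.202 / 0.312 = -7.06 per mil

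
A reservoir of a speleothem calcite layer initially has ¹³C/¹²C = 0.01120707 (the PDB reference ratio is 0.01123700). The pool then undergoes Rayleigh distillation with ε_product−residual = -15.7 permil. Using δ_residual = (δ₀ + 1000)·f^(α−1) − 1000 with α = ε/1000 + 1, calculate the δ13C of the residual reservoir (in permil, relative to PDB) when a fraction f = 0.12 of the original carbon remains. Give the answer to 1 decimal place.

δ₀ = (0.01120707/0.01123700 − 1)×1000 = (0.997336 − 1)×1000 = -2.664 permil
α − 1 = ε/1000 = -0.0157
f^(α−1) = 0.12^(-0.0157) = 1.033848
δ_res = (-2.664 + 1000) × 1.033848 − 1000 = 1031.095 − 1000 = 31.09 permil

31.1 permil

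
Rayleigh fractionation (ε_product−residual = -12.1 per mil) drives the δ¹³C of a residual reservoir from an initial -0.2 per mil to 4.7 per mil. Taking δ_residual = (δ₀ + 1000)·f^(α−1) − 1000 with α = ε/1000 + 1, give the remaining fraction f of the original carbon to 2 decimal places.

0.67

α − 1 = ε/1000 = -0.0121
(δ_res + 1000)/(δ₀ + 1000) = (4.7 + 1000)/(-0.2 + 1000) = 1004.7/999.8 = 1.004901
f = 1.004901^(1/-0.0121) = exp(ln(1.004901)/-0.0121) = exp(0.00489/-0.0121)
f = exp(-0.4041) = 0.6676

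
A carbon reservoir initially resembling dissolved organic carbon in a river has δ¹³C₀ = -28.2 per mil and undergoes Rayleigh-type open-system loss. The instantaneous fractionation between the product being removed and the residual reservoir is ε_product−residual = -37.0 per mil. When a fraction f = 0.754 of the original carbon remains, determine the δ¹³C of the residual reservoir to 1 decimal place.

-18.0 per mil

Rayleigh residual: δ_res = (δ₀ + 1000)·f^(α−1) − 1000
α = ε/1000 + 1 = 0.96300, so α − 1 = -0.03700
f^(α−1) = 0.754^(-0.03700) = 1.010502
δ_res = (-28.2 + 1000) × 1.010502 − 1000 = 982.006 − 1000 = -17.99 per mil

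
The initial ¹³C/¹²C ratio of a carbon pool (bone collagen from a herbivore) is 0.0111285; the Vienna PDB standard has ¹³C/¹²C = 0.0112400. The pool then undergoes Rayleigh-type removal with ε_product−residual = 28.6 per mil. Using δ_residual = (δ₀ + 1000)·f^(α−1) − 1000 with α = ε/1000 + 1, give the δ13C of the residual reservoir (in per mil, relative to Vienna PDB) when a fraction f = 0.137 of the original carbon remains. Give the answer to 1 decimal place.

-64.6 per mil

δ₀ = (0.0111285/0.0112400 − 1)×1000 = (0.990080 − 1)×1000 = -9.920 per mil
α − 1 = ε/1000 = 0.0286
f^(α−1) = 0.137^(0.0286) = 0.944735
δ_res = (-9.920 + 1000) × 0.944735 − 1000 = 935.364 − 1000 = -64.64 per mil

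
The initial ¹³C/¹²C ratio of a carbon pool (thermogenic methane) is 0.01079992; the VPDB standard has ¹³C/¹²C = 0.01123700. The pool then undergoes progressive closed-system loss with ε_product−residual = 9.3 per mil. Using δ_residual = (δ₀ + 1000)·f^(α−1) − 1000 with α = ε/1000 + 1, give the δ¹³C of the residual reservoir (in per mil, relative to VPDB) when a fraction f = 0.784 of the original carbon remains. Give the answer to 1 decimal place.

-41.1 per mil

δ₀ = (0.01079992/0.01123700 − 1)×1000 = (0.961103 − 1)×1000 = -38.897 per mil
α − 1 = ε/1000 = 0.0093
f^(α−1) = 0.784^(0.0093) = 0.997739
δ_res = (-38.897 + 1000) × 0.997739 − 1000 = 958.931 − 1000 = -41.07 per mil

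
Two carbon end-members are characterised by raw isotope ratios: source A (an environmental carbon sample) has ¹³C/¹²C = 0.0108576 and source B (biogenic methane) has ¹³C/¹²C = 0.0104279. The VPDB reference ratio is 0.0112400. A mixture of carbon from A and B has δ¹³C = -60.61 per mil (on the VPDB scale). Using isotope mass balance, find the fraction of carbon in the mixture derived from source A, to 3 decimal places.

0.304

δ_A = (0.0108576/0.0112400 − 1)×1000 = (0.965979 − 1)×1000 = -34.021 per mil
δ_B = (0.0104279/0.0112400 − 1)×1000 = (0.927749 − 1)×1000 = -72.251 per mil
f_A = (δ_mix − δ_B)/(δ_A − δ_B) = (-60.61 − (-72.251))/(-34.021 − (-72.251))
f_A = 11.641 / 38.230 = 0.3045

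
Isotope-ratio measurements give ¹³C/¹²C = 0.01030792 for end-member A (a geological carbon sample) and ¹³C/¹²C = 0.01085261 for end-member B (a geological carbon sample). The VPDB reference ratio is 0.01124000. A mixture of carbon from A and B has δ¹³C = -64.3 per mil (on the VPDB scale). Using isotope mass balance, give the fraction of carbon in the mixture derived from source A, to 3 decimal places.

0.616

δ_A = (0.01030792/0.01124000 − 1)×1000 = (0.917075 − 1)×1000 = -82.925 per mil
δ_B = (0.01085261/0.01124000 − 1)×1000 = (0.965535 − 1)×1000 = -34.465 per mil
f_A = (δ_mix − δ_B)/(δ_A − δ_B) = (-64.3 − (-34.465))/(-82.925 − (-34.465))
f_A = -29.835 / -48.460 = 0.6157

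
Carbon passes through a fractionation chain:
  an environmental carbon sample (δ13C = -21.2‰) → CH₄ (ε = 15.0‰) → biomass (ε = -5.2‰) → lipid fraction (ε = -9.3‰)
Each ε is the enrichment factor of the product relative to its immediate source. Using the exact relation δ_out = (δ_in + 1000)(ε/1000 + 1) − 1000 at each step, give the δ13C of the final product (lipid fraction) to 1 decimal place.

-20.9‰

step 1: δ = (-21.20 + 1000)·(15.0/1000 + 1) − 1000 = -6.52‰
step 2: δ = (-6.52 + 1000)·(-5.2/1000 + 1) − 1000 = -11.68‰
step 3: δ = (-11.68 + 1000)·(-9.3/1000 + 1) − 1000 = -20.88‰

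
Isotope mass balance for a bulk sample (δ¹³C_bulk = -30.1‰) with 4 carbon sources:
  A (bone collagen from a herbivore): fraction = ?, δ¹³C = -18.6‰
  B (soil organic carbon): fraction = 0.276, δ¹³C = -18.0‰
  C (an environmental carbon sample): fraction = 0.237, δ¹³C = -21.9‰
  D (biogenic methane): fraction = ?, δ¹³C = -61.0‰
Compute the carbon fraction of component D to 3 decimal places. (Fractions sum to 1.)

Let f_D and f_A be the unknown fractions; fractions sum to 1 so f_D + f_A = 0.487.
Mass balance: Σ fᵢ·δᵢ = δ_bulk ⇒ f_D·(-61.0) + f_A·(-18.6) = -30.1 − (-10.158) = -19.942
Substitute f_A = 0.487 − f_D:
f_D·(-61.0 − -18.6) = -19.942 − 0.487×(-18.6) = -10.883
f_D = -10.883 / -42.4 = 0.2567

0.257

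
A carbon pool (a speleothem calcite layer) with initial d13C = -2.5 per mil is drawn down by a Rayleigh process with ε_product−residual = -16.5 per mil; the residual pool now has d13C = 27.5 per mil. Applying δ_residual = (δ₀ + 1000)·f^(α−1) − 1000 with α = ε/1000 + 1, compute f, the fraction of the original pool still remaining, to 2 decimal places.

α − 1 = ε/1000 = -0.0165
(δ_res + 1000)/(δ₀ + 1000) = (27.5 + 1000)/(-2.5 + 1000) = 1027.5/997.5 = 1.030075
f = 1.030075^(1/-0.0165) = exp(ln(1.030075)/-0.0165) = exp(0.02963/-0.0165)
f = exp(-1.7959) = 0.1660

0.17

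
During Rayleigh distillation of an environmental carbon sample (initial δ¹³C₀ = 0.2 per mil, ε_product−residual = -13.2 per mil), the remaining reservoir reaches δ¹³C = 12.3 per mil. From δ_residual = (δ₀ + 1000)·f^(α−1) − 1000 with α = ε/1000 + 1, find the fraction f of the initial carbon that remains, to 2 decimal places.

0.40

α − 1 = ε/1000 = -0.0132
(δ_res + 1000)/(δ₀ + 1000) = (12.3 + 1000)/(0.2 + 1000) = 1012.3/1000.2 = 1.012098
f = 1.012098^(1/-0.0132) = exp(ln(1.012098)/-0.0132) = exp(0.01202/-0.0132)
f = exp(-0.9110) = 0.4021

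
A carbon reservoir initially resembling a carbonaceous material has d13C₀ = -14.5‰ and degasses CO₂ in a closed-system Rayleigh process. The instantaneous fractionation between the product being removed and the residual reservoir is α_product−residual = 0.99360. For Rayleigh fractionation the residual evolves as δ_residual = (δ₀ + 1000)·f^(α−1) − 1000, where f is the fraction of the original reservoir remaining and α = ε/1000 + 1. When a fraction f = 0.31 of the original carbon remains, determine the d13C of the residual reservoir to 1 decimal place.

-7.1‰

Rayleigh residual: δ_res = (δ₀ + 1000)·f^(α−1) − 1000
α − 1 = -0.00640
f^(α−1) = 0.31^(-0.00640) = 1.007524
δ_res = (-14.5 + 1000) × 1.007524 − 1000 = 992.915 − 1000 = -7.09‰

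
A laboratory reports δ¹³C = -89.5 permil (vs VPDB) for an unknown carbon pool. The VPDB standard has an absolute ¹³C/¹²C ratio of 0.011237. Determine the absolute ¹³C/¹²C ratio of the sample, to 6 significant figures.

0.0102313

R_sample = R_standard × (δ¹³C/1000 + 1)
R_sample = 0.011237 × (-89.5/1000 + 1) = 0.011237 × 0.910500
R_sample = 0.0102313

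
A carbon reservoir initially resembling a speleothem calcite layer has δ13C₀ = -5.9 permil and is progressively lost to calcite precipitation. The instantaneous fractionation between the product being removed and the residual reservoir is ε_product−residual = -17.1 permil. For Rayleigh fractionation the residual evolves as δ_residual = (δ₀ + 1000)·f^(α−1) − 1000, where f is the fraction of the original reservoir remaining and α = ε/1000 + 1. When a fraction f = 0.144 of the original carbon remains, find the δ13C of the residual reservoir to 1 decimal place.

27.6 permil

Rayleigh residual: δ_res = (δ₀ + 1000)·f^(α−1) − 1000
α = ε/1000 + 1 = 0.98290, so α − 1 = -0.01710
f^(α−1) = 0.144^(-0.01710) = 1.033694
δ_res = (-5.9 + 1000) × 1.033694 − 1000 = 1027.595 − 1000 = 27.60 permil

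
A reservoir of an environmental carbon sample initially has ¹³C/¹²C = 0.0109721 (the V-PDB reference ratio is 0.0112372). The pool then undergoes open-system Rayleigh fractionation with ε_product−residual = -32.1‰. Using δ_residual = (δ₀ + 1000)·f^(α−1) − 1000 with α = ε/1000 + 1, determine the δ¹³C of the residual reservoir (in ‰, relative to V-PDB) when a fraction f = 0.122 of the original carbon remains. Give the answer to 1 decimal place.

δ₀ = (0.0109721/0.0112372 − 1)×1000 = (0.976409 − 1)×1000 = -23.591‰
α − 1 = ε/1000 = -0.0321
f^(α−1) = 0.122^(-0.0321) = 1.069862
δ_res = (-23.591 + 1000) × 1.069862 − 1000 = 1044.623 − 1000 = 44.62‰

44.6‰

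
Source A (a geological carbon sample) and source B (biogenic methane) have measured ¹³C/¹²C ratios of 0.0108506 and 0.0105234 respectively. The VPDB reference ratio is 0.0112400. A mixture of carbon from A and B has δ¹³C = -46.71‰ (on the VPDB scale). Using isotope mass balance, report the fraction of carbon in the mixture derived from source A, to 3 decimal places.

0.586

δ_A = (0.0108506/0.0112400 − 1)×1000 = (0.965356 − 1)×1000 = -34.644‰
δ_B = (0.0105234/0.0112400 − 1)×1000 = (0.936246 − 1)×1000 = -63.754‰
f_A = (δ_mix − δ_B)/(δ_A − δ_B) = (-46.71 − (-63.754))/(-34.644 − (-63.754))
f_A = 17.044 / 29.110 = 0.5855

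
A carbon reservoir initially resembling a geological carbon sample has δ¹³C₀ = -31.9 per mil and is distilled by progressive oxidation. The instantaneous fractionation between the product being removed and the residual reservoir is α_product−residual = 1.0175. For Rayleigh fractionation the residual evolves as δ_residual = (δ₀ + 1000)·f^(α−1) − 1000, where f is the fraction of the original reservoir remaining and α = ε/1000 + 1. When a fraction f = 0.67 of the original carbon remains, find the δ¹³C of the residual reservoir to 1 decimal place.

-38.7 per mil

Rayleigh residual: δ_res = (δ₀ + 1000)·f^(α−1) − 1000
α − 1 = 0.01750
f^(α−1) = 0.67^(0.01750) = 0.993016
δ_res = (-31.9 + 1000) × 0.993016 − 1000 = 961.339 − 1000 = -38.66 per mil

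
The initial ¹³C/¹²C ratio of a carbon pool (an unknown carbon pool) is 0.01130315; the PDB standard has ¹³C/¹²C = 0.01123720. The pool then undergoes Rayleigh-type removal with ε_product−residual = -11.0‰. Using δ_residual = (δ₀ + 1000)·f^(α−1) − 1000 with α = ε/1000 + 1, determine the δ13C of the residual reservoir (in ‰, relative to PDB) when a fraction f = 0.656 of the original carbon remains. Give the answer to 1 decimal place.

10.5‰

δ₀ = (0.01130315/0.01123720 − 1)×1000 = (1.005869 − 1)×1000 = 5.869‰
α − 1 = ε/1000 = -0.0110
f^(α−1) = 0.656^(-0.0110) = 1.004648
δ_res = (5.869 + 1000) × 1.004648 − 1000 = 1010.544 − 1000 = 10.54‰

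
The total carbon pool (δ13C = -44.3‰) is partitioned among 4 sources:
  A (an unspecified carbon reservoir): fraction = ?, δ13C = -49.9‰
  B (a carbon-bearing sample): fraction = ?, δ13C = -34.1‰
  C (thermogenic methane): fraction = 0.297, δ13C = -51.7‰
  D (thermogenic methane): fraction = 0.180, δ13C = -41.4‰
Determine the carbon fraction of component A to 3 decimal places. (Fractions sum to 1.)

0.232

Let f_A and f_B be the unknown fractions; fractions sum to 1 so f_A + f_B = 0.523.
Mass balance: Σ fᵢ·δᵢ = δ_bulk ⇒ f_A·(-49.9) + f_B·(-34.1) = -44.3 − (-22.807) = -21.493
Substitute f_B = 0.523 − f_A:
f_A·(-49.9 − -34.1) = -21.493 − 0.523×(-34.1) = -3.659
f_A = -3.659 / -15.8 = 0.2316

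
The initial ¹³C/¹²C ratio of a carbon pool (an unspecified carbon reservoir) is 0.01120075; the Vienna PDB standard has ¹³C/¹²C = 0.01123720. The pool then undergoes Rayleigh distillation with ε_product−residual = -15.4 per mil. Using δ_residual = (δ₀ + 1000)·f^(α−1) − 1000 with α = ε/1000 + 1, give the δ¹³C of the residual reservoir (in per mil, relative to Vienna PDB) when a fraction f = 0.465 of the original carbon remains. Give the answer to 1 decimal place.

δ₀ = (0.01120075/0.01123720 − 1)×1000 = (0.996756 − 1)×1000 = -3.244 per mil
α − 1 = ε/1000 = -0.0154
f^(α−1) = 0.465^(-0.0154) = 1.011862
δ_res = (-3.244 + 1000) × 1.011862 − 1000 = 1008.580 − 1000 = 8.58 per mil

8.6 per mil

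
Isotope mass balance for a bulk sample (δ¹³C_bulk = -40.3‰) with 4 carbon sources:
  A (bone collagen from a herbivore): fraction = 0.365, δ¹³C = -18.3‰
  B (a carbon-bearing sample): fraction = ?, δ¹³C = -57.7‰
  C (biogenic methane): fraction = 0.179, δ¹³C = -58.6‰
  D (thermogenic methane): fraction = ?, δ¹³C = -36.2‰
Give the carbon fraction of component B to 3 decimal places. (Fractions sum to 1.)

Let f_B and f_D be the unknown fractions; fractions sum to 1 so f_B + f_D = 0.456.
Mass balance: Σ fᵢ·δᵢ = δ_bulk ⇒ f_B·(-57.7) + f_D·(-36.2) = -40.3 − (-17.169) = -23.131
Substitute f_D = 0.456 − f_B:
f_B·(-57.7 − -36.2) = -23.131 − 0.456×(-36.2) = -6.624
f_B = -6.624 / -21.5 = 0.3081

0.308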